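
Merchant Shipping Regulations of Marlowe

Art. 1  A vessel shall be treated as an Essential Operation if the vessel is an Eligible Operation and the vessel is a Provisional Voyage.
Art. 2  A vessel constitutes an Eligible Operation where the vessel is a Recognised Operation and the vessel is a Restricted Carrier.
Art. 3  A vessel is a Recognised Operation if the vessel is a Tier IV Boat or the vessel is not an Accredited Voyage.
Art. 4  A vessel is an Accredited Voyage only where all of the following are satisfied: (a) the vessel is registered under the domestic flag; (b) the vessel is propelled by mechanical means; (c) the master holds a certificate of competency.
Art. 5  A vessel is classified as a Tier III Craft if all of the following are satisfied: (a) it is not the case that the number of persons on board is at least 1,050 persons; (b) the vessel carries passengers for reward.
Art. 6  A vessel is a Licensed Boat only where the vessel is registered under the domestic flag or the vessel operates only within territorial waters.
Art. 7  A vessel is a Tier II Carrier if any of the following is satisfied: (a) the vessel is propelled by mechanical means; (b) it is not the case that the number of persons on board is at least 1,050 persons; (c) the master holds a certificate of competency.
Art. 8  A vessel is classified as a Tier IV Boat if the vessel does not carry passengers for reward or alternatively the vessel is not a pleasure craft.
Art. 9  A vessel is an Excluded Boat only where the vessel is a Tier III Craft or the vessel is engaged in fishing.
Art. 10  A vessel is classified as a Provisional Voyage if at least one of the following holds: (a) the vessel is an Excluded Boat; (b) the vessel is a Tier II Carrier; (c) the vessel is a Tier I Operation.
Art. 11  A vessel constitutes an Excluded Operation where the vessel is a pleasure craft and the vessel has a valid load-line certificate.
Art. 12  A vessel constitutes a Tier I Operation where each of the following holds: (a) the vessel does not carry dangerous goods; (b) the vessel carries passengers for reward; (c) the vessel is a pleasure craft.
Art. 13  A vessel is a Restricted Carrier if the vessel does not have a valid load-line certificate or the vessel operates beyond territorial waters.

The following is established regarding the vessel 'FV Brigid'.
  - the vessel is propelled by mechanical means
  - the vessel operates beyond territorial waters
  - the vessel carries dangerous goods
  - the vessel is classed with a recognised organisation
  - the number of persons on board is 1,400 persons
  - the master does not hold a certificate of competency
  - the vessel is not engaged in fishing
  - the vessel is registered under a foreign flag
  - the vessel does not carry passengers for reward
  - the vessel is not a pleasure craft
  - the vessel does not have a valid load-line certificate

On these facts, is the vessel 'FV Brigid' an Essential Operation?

Yes

Under article 8: the vessel does not carry passengers for reward? yes; or the vessel is not a pleasure craft? yes. So the vessel is a Tier IV Boat.
Under article 4: the vessel is registered under the domestic flag? no; and the vessel is propelled by mechanical means? yes; and the master holds a certificate of competency? no. So the vessel is not an Accredited Voyage.
Under article 3: Tier IV Boat (article 8)? yes; or not an Accredited Voyage (article 4)? yes. So the vessel is a Recognised Operation.
Under article 13: the vessel does not have a valid load-line certificate? yes; or the vessel operates beyond territorial waters? yes. So the vessel is a Restricted Carrier.
Under article 2: Recognised Operation (article 3)? yes; and Restricted Carrier (article 13)? yes. So the vessel is an Eligible Operation.
Under article 5: number of persons on board: 1,400 persons ≥ 1,050 persons? yes, so negated condition no; and the vessel carries passengers for reward? no. So the vessel is not a Tier III Craft.
Under article 9: Tier III Craft (article 5)? no; or the vessel is engaged in fishing? no. So the vessel is not an Excluded Boat.
Under article 7: the vessel is propelled by mechanical means? yes; or number of persons on board: 1,400 persons ≥ 1,050 persons? yes, so negated condition no; or the master holds a certificate of competency? no. So the vessel is a Tier II Carrier.
Under article 12: the vessel does not carry dangerous goods? no; and the vessel carries passengers for reward? no; and the vessel is a pleasure craft? no. So the vessel is not a Tier I Operation.
Under article 10: Excluded Boat (article 9)? no; or Tier II Carrier (article 7)? yes; or Tier I Operation (article 12)? no. So the vessel is a Provisional Voyage.
Under article 1: Eligible Operation (article 2)? yes; and Provisional Voyage (article 10)? yes. So the vessel is an Essential Operation.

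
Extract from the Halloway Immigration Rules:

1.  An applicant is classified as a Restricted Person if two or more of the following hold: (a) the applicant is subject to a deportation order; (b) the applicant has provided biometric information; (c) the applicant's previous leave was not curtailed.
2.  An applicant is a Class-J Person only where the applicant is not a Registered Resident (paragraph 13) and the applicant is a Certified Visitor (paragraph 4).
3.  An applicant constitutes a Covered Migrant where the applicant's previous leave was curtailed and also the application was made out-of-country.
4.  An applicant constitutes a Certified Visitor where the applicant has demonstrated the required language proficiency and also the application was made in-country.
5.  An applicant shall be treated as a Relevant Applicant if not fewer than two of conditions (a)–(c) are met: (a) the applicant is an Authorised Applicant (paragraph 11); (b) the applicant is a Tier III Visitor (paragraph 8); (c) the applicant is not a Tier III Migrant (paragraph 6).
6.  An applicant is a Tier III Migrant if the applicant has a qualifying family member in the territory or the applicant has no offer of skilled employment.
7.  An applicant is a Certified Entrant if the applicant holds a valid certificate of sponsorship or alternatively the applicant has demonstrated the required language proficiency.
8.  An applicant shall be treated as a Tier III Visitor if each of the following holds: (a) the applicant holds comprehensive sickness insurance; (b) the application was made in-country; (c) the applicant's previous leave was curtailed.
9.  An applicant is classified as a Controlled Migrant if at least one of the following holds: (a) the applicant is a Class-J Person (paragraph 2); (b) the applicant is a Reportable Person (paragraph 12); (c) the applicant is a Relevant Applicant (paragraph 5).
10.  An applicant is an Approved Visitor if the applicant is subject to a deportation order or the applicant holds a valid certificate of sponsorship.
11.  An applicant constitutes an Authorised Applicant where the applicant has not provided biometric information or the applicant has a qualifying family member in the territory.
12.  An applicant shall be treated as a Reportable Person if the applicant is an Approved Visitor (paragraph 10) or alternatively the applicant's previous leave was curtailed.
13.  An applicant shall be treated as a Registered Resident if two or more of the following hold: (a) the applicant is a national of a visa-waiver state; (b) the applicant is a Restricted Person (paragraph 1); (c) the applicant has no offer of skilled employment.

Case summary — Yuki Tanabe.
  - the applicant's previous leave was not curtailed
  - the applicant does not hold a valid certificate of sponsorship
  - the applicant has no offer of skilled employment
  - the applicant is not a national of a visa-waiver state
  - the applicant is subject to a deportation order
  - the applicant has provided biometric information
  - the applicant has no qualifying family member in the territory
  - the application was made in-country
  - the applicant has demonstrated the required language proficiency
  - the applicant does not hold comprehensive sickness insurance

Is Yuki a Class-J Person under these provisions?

No

Under paragraph 1: the applicant is subject to a deportation order? yes; the applicant has provided biometric information? yes; the applicant's previous leave was not curtailed? yes — 3 of 3 hold (need ≥2) → satisfied.
Under paragraph 13: the applicant is a national of a visa-waiver state? no; Restricted Person (paragraph 1)? yes; the applicant has no offer of skilled employment? yes — 2 of 3 hold (need ≥2) → satisfied.
Under paragraph 4: the applicant has demonstrated the required language proficiency? yes; and the application was made in-country? yes. So the applicant is a Certified Visitor.
Under paragraph 2: not a Registered Resident (paragraph 13)? no; and Certified Visitor (paragraph 4)? yes. So the applicant is not a Class-J Person.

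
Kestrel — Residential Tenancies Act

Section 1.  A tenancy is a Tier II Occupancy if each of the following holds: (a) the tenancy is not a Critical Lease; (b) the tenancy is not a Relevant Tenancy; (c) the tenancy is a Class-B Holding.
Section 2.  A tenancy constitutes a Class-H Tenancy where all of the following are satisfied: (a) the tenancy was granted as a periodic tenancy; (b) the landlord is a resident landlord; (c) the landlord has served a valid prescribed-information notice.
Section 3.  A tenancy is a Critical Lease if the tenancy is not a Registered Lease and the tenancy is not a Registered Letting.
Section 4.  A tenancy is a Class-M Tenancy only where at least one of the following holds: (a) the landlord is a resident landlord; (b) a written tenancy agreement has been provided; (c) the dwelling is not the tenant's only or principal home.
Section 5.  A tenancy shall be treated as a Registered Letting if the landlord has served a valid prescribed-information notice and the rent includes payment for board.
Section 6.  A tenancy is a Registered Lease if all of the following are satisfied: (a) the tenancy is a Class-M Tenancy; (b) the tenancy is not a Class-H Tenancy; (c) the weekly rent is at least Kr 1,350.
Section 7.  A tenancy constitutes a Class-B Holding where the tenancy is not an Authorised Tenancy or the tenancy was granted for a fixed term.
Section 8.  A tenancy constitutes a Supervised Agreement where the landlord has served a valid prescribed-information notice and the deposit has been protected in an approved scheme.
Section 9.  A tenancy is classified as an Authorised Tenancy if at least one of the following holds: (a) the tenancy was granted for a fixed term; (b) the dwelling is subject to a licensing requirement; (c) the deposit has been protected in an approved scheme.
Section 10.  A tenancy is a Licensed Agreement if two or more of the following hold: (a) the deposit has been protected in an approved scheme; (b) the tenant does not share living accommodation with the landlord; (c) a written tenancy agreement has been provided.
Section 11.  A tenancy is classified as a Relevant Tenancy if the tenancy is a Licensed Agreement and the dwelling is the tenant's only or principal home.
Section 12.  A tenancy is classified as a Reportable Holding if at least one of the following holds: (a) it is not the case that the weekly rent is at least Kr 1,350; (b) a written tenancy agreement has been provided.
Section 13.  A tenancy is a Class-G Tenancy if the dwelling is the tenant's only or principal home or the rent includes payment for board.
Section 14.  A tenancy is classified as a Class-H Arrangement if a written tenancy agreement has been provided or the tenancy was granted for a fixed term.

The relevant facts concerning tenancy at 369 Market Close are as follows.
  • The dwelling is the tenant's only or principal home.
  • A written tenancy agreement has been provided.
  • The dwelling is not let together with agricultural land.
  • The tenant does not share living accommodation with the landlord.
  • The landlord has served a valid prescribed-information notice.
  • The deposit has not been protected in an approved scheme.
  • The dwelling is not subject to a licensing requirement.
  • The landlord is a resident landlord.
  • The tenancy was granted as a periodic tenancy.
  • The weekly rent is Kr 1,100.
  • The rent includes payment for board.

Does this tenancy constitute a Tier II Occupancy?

No

section 4 — Class-M Tenancy: [the landlord is a resident landlord? yes] OR [a written tenancy agreement has been provided? yes] OR [the dwelling is not the tenant's only or principal home? no] → satisfied.
section 2 — Class-H Tenancy: [the tenancy was granted as a periodic tenancy? yes] AND [the landlord is a resident landlord? yes] AND [the landlord has served a valid prescribed-information notice? yes] → satisfied.
section 6 — Registered Lease: [Class-M Tenancy (section 4)? yes] AND [not a Class-H Tenancy (section 2)? no] AND [weekly rent: Kr 1,100 ≥ Kr 1,350? no] → not satisfied.
section 5 — Registered Letting: [the landlord has served a valid prescribed-information notice? yes] AND [the rent includes payment for board? yes] → satisfied.
section 3 — Critical Lease: [not a Registered Lease (section 6)? yes] AND [not a Registered Letting (section 5)? no] → not satisfied.
section 10 — Licensed Agreement: the deposit has been protected in an approved scheme? no; the tenant does not share living accommodation with the landlord? yes; a written tenancy agreement has been provided? yes — 2 of 3 hold (need ≥2) → satisfied.
section 11 — Relevant Tenancy: [Licensed Agreement (section 10)? yes] AND [the dwelling is the tenant's only or principal home? yes] → satisfied.
section 9 — Authorised Tenancy: [the tenancy was granted for a fixed term? no] OR [the dwelling is subject to a licensing requirement? no] OR [the deposit has been protected in an approved scheme? no] → not satisfied.
section 7 — Class-B Holding: [not an Authorised Tenancy (section 9)? yes] OR [the tenancy was granted for a fixed term? no] → satisfied.
section 1 — Tier II Occupancy: [not a Critical Lease (section 3)? yes] AND [not a Relevant Tenancy (section 11)? no] AND [Class-B Holding (section 7)? yes] → not satisfied.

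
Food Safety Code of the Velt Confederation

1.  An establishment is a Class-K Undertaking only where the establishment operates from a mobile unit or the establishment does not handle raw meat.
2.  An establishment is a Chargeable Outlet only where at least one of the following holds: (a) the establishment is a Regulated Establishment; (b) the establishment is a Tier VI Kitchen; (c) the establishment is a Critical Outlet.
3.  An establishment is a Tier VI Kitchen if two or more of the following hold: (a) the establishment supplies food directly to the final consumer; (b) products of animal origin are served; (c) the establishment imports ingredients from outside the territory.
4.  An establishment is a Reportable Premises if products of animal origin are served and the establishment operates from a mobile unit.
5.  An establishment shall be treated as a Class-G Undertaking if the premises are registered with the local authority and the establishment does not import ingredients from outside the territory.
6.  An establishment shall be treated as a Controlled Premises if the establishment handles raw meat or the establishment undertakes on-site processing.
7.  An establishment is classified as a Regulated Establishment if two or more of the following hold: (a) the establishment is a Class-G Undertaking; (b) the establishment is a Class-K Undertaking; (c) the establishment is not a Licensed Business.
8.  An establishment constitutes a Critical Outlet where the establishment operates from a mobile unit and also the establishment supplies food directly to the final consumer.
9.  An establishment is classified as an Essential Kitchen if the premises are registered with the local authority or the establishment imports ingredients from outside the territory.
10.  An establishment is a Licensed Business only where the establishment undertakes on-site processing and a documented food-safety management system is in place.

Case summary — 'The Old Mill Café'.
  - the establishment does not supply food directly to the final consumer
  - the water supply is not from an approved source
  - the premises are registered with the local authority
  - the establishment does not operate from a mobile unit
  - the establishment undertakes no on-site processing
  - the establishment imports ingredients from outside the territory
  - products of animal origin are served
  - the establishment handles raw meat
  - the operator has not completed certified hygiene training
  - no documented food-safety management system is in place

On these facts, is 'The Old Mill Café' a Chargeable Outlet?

Under paragraph 5: the premises are registered with the local authority? yes; and the establishment does not import ingredients from outside the territory? no. So the establishment is not a Class-G Undertaking.
Under paragraph 1: the establishment operates from a mobile unit? no; or the establishment does not handle raw meat? no. So the establishment is not a Class-K Undertaking.
Under paragraph 10: the establishment undertakes on-site processing? no; and a documented food-safety management system is in place? no. So the establishment is not a Licensed Business.
Under paragraph 7: Class-G Undertaking (paragraph 5)? no; Class-K Undertaking (paragraph 1)? no; not a Licensed Business (paragraph 10)? yes — 1 of 3 hold (need ≥2) → not satisfied.
Under paragraph 3: the establishment supplies food directly to the final consumer? no; products of animal origin are served? yes; the establishment imports ingredients from outside the territory? yes — 2 of 3 hold (need ≥2) → satisfied.
Under paragraph 8: the establishment operates from a mobile unit? no; and the establishment supplies food directly to the final consumer? no. So the establishment is not a Critical Outlet.
Under paragraph 2: Regulated Establishment (paragraph 7)? no; or Tier VI Kitchen (paragraph 3)? yes; or Critical Outlet (paragraph 8)? no. So the establishment is a Chargeable Outlet.

Yes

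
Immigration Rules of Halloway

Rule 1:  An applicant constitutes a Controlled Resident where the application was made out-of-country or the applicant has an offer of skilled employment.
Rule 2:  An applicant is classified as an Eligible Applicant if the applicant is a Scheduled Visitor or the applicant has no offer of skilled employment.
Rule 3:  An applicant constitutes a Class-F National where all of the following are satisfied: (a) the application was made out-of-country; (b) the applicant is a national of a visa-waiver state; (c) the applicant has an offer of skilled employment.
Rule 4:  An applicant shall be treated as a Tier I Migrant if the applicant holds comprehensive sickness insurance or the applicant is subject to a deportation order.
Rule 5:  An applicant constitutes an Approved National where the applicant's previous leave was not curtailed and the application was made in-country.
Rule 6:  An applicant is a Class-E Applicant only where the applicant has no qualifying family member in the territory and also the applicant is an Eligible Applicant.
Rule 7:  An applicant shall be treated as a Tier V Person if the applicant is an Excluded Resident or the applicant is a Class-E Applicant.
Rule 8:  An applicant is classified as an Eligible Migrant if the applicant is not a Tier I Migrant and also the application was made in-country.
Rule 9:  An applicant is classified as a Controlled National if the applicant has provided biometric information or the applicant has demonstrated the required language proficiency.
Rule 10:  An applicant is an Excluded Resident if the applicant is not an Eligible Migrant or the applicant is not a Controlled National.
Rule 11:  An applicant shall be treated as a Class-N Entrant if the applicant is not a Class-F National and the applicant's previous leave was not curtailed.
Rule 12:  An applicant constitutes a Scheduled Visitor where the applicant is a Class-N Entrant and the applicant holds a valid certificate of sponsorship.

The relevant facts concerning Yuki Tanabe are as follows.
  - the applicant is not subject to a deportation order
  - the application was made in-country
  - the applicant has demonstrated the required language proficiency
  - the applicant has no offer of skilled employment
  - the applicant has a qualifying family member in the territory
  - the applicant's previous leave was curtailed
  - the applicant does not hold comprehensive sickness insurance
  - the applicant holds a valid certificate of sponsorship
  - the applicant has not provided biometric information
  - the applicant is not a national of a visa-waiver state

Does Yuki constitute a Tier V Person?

No

Under rule 4: the applicant holds comprehensive sickness insurance? no; or the applicant is subject to a deportation order? no. So the applicant is not a Tier I Migrant.
Under rule 8: not a Tier I Migrant (rule 4)? yes; and the application was made in-country? yes. So the applicant is an Eligible Migrant.
Under rule 9: the applicant has provided biometric information? no; or the applicant has demonstrated the required language proficiency? yes. So the applicant is a Controlled National.
Under rule 10: not an Eligible Migrant (rule 8)? no; or not a Controlled National (rule 9)? no. So the applicant is not an Excluded Resident.
Under rule 3: the application was made out-of-country? no; and the applicant is a national of a visa-waiver state? no; and the applicant has an offer of skilled employment? no. So the applicant is not a Class-F National.
Under rule 11: not a Class-F National (rule 3)? yes; and the applicant's previous leave was not curtailed? no. So the applicant is not a Class-N Entrant.
Under rule 12: Class-N Entrant (rule 11)? no; and the applicant holds a valid certificate of sponsorship? yes. So the applicant is not a Scheduled Visitor.
Under rule 2: Scheduled Visitor (rule 12)? no; or the applicant has no offer of skilled employment? yes. So the applicant is an Eligible Applicant.
Under rule 6: the applicant has no qualifying family member in the territory? no; and Eligible Applicant (rule 2)? yes. So the applicant is not a Class-E Applicant.
Under rule 7: Excluded Resident (rule 10)? no; or Class-E Applicant (rule 6)? no. So the applicant is not a Tier V Person.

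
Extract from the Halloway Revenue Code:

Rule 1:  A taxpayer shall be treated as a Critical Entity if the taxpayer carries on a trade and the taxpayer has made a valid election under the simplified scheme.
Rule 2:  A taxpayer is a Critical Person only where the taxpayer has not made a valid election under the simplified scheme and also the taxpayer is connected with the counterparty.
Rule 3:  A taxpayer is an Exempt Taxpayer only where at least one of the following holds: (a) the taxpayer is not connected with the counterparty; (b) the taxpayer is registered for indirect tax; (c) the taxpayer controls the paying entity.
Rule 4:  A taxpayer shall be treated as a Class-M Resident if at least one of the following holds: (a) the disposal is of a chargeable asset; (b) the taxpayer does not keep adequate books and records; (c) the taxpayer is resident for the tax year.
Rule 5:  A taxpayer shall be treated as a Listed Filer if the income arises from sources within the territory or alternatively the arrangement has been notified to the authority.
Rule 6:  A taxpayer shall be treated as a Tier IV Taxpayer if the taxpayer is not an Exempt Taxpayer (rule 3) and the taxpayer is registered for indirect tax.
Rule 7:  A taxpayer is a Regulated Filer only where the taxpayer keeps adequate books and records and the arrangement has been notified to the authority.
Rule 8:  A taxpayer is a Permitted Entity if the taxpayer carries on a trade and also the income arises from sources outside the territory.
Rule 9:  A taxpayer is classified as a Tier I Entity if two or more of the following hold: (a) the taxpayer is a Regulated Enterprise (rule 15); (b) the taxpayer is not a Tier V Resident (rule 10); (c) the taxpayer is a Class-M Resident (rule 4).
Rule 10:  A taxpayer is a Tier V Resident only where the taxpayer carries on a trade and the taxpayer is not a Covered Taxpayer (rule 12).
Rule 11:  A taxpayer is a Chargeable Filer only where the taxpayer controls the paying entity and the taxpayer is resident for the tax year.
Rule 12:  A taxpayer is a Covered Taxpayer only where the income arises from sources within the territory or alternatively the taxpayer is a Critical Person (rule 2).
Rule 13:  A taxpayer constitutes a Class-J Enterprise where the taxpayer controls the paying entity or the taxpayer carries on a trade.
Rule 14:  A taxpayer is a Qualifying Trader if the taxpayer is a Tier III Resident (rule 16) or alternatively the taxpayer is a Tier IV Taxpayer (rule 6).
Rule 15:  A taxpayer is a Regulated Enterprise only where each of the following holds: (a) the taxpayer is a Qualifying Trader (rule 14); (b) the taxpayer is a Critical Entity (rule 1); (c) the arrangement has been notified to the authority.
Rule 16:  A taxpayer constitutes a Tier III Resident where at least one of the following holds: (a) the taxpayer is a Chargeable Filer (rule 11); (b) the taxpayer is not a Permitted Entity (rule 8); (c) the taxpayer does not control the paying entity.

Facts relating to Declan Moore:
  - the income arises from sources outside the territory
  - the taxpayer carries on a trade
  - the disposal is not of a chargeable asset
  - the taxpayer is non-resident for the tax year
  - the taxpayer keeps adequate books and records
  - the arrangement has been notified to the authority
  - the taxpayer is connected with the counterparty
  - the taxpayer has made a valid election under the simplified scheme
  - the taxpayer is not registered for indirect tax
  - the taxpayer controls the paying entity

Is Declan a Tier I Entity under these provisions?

No

rule 11 — Chargeable Filer: [the taxpayer controls the paying entity? yes] AND [the taxpayer is resident for the tax year? no] → not satisfied.
rule 8 — Permitted Entity: [the taxpayer carries on a trade? yes] AND [the income arises from sources outside the territory? yes] → satisfied.
rule 16 — Tier III Resident: [Chargeable Filer (rule 11)? no] OR [not a Permitted Entity (rule 8)? no] OR [the taxpayer does not control the paying entity? no] → not satisfied.
rule 3 — Exempt Taxpayer: [the taxpayer is not connected with the counterparty? no] OR [the taxpayer is registered for indirect tax? no] OR [the taxpayer controls the paying entity? yes] → satisfied.
rule 6 — Tier IV Taxpayer: [not an Exempt Taxpayer (rule 3)? no] AND [the taxpayer is registered for indirect tax? no] → not satisfied.
rule 14 — Qualifying Trader: [Tier III Resident (rule 16)? no] OR [Tier IV Taxpayer (rule 6)? no] → not satisfied.
rule 1 — Critical Entity: [the taxpayer carries on a trade? yes] AND [the taxpayer has made a valid election under the simplified scheme? yes] → satisfied.
rule 15 — Regulated Enterprise: [Qualifying Trader (rule 14)? no] AND [Critical Entity (rule 1)? yes] AND [the arrangement has been notified to the authority? yes] → not satisfied.
rule 2 — Critical Person: [the taxpayer has not made a valid election under the simplified scheme? no] AND [the taxpayer is connected with the counterparty? yes] → not satisfied.
rule 12 — Covered Taxpayer: [the income arises from sources within the territory? no] OR [Critical Person (rule 2)? no] → not satisfied.
rule 10 — Tier V Resident: [the taxpayer carries on a trade? yes] AND [not a Covered Taxpayer (rule 12)? yes] → satisfied.
rule 4 — Class-M Resident: [the disposal is of a chargeable asset? no] OR [the taxpayer does not keep adequate books and records? no] OR [the taxpayer is resident for the tax year? no] → not satisfied.
rule 9 — Tier I Entity: Regulated Enterprise (rule 15)? no; not a Tier V Resident (rule 10)? no; Class-M Resident (rule 4)? no — 0 of 3 hold (need ≥2) → not satisfied.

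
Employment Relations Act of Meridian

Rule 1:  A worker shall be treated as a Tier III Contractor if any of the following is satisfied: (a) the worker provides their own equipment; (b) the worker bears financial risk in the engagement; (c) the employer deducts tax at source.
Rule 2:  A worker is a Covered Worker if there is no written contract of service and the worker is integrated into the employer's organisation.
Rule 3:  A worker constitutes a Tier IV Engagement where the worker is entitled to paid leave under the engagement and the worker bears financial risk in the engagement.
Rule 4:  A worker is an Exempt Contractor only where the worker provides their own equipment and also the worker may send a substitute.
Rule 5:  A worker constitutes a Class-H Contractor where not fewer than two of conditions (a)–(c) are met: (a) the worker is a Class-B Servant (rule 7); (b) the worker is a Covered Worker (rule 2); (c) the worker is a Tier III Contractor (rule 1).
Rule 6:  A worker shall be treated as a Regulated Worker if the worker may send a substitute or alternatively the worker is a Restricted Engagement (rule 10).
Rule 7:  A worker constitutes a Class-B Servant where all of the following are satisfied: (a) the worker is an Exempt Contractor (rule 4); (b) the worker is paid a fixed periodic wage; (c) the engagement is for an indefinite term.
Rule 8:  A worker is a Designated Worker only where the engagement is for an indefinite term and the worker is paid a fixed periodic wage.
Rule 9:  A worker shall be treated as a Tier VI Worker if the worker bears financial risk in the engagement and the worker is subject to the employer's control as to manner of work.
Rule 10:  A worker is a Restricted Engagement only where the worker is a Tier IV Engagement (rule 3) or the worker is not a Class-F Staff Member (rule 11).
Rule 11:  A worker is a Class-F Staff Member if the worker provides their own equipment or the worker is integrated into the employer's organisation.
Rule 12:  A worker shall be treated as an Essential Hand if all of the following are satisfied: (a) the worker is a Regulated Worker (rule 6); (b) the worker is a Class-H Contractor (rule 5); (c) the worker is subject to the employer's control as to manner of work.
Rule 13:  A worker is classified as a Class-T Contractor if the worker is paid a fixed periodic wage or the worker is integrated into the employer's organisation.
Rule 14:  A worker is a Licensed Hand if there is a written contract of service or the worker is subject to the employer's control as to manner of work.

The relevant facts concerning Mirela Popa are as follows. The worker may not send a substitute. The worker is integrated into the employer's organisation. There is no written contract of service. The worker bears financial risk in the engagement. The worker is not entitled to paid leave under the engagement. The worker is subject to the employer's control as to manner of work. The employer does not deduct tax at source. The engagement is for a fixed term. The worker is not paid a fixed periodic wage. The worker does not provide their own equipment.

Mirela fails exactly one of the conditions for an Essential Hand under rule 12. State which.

Regulated Worker

rule 3 — Tier IV Engagement: [the worker is entitled to paid leave under the engagement? no] AND [the worker bears financial risk in the engagement? yes] → not satisfied.
rule 11 — Class-F Staff Member: [the worker provides their own equipment? no] OR [the worker is integrated into the employer's organisation? yes] → satisfied.
rule 10 — Restricted Engagement: [Tier IV Engagement (rule 3)? no] OR [not a Class-F Staff Member (rule 11)? no] → not satisfied.
rule 6 — Regulated Worker: [the worker may send a substitute? no] OR [Restricted Engagement (rule 10)? no] → not satisfied.
rule 4 — Exempt Contractor: [the worker provides their own equipment? no] AND [the worker may send a substitute? no] → not satisfied.
rule 7 — Class-B Servant: [Exempt Contractor (rule 4)? no] AND [the worker is paid a fixed periodic wage? no] AND [the engagement is for an indefinite term? no] → not satisfied.
rule 2 — Covered Worker: [there is no written contract of service? yes] AND [the worker is integrated into the employer's organisation? yes] → satisfied.
rule 1 — Tier III Contractor: [the worker provides their own equipment? no] OR [the worker bears financial risk in the engagement? yes] OR [the employer deducts tax at source? no] → satisfied.
rule 5 — Class-H Contractor: Class-B Servant (rule 7)? no; Covered Worker (rule 2)? yes; Tier III Contractor (rule 1)? yes — 2 of 3 hold (need ≥2) → satisfied.
rule 12 — Essential Hand: [Regulated Worker (rule 6)? no] AND [Class-H Contractor (rule 5)? yes] AND [the worker is subject to the employer's control as to manner of work? yes] → not satisfied.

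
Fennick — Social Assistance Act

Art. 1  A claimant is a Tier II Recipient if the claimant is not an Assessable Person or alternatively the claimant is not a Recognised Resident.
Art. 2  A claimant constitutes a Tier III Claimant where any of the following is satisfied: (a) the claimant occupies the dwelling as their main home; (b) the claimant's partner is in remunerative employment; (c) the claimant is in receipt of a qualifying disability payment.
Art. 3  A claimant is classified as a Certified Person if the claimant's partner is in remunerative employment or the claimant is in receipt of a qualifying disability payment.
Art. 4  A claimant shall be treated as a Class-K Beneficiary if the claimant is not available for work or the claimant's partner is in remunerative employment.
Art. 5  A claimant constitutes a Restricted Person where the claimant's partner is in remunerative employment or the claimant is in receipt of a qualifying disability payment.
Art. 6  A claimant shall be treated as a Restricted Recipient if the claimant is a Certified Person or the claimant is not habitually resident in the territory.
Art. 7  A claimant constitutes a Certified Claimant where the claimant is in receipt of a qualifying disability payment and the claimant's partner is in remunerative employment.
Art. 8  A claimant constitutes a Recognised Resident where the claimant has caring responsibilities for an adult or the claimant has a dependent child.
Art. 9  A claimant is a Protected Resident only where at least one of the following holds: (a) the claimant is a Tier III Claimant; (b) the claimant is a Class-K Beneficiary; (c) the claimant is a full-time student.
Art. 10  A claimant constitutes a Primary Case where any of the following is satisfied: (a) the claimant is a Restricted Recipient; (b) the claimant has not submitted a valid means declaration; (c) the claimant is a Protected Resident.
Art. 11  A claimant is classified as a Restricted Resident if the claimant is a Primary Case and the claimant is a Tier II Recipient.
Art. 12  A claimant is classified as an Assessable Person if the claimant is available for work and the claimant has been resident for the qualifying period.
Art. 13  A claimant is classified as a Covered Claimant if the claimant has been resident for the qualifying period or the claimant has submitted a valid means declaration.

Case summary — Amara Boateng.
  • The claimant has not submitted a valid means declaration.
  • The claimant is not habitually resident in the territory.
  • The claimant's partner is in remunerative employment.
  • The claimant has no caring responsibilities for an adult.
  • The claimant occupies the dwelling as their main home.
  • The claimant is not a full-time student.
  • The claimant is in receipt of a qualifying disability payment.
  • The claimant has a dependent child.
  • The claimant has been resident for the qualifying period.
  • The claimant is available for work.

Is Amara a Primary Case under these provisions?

Yes

article 3 — Certified Person: [the claimant's partner is in remunerative employment? yes] OR [the claimant is in receipt of a qualifying disability payment? yes] → satisfied.
article 6 — Restricted Recipient: [Certified Person (article 3)? yes] OR [the claimant is not habitually resident in the territory? yes] → satisfied.
article 2 — Tier III Claimant: [the claimant occupies the dwelling as their main home? yes] OR [the claimant's partner is in remunerative employment? yes] OR [the claimant is in receipt of a qualifying disability payment? yes] → satisfied.
article 4 — Class-K Beneficiary: [the claimant is not available for work? no] OR [the claimant's partner is in remunerative employment? yes] → satisfied.
article 9 — Protected Resident: [Tier III Claimant (article 2)? yes] OR [Class-K Beneficiary (article 4)? yes] OR [the claimant is a full-time student? no] → satisfied.
article 10 — Primary Case: [Restricted Recipient (article 6)? yes] OR [the claimant has not submitted a valid means declaration? yes] OR [Protected Resident (article 9)? yes] → satisfied.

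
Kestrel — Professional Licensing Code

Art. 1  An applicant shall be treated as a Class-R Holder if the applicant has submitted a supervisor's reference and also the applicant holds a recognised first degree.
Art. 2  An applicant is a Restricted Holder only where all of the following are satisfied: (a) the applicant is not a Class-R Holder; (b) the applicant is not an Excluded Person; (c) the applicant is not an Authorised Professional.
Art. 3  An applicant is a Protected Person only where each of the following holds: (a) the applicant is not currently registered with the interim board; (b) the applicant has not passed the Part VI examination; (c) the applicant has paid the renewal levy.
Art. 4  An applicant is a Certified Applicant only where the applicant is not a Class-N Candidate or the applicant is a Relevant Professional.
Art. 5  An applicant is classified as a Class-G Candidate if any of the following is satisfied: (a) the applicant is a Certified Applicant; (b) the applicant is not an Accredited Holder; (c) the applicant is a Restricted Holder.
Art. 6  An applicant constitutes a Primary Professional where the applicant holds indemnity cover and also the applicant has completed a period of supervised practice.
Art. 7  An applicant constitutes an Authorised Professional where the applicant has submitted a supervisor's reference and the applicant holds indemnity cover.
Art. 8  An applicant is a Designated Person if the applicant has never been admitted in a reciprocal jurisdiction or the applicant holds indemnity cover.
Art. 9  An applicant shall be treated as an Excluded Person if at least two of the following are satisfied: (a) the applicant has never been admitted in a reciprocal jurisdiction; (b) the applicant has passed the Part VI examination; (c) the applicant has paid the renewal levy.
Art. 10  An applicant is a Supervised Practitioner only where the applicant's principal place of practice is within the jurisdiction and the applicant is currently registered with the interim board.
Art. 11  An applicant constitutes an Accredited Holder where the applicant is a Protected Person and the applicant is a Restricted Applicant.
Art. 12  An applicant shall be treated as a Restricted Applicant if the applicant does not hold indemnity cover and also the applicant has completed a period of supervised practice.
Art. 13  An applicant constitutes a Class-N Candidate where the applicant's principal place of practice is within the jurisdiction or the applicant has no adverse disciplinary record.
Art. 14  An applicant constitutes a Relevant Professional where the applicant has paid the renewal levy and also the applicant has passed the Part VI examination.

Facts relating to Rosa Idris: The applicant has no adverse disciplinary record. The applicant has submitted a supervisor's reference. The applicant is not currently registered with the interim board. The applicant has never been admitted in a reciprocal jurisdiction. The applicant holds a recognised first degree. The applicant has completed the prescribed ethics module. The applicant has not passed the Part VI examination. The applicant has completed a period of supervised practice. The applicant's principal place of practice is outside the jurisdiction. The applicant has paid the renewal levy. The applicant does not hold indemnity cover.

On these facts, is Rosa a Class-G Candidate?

No

article 13 — Class-N Candidate: [the applicant's principal place of practice is within the jurisdiction? no] OR [the applicant has no adverse disciplinary record? yes] → satisfied.
article 14 — Relevant Professional: [the applicant has paid the renewal levy? yes] AND [the applicant has passed the Part VI examination? no] → not satisfied.
article 4 — Certified Applicant: [not a Class-N Candidate (article 13)? no] OR [Relevant Professional (article 14)? no] → not satisfied.
article 3 — Protected Person: [the applicant is not currently registered with the interim board? yes] AND [the applicant has not passed the Part VI examination? yes] AND [the applicant has paid the renewal levy? yes] → satisfied.
article 12 — Restricted Applicant: [the applicant does not hold indemnity cover? yes] AND [the applicant has completed a period of supervised practice? yes] → satisfied.
article 11 — Accredited Holder: [Protected Person (article 3)? yes] AND [Restricted Applicant (article 12)? yes] → satisfied.
article 1 — Class-R Holder: [the applicant has submitted a supervisor's reference? yes] AND [the applicant holds a recognised first degree? yes] → satisfied.
article 9 — Excluded Person: the applicant has never been admitted in a reciprocal jurisdiction? yes; the applicant has passed the Part VI examination? no; the applicant has paid the renewal levy? yes — 2 of 3 hold (need ≥2) → satisfied.
article 7 — Authorised Professional: [the applicant has submitted a supervisor's reference? yes] AND [the applicant holds indemnity cover? no] → not satisfied.
article 2 — Restricted Holder: [not a Class-R Holder (article 1)? no] AND [not an Excluded Person (article 9)? no] AND [not an Authorised Professional (article 7)? yes] → not satisfied.
article 5 — Class-G Candidate: [Certified Applicant (article 4)? no] OR [not an Accredited Holder (article 11)? no] OR [Restricted Holder (article 2)? no] → not satisfied.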